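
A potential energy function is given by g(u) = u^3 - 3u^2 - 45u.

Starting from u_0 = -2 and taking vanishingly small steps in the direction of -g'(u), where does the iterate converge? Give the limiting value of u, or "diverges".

5

g'(u) = 3(u - 5)(u + 3), so g'(-2) = -21.
Gradient descent moves in the -g' direction, i.e. u is increasing.
The nearest critical point in that direction is u = 5, where g'' = 24 > 0 (a local minimum). The iterate converges there.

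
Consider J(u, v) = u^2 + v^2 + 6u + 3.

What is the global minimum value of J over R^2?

J(u,v) separates as P(u) + Q(v) + 3, so its minimum is min P + min Q + 3.
P'(u) = 2u + 6 vanishes at u ∈ {-3}; Q'(v) = 2v vanishes at v ∈ {0}.
Local minima of P (where P''>0): P(-3)=-9. Local minima of Q: Q(0)=0.
So the global minimum of J is P(-3) + Q(0) + 3 = -9 + 0 + 3 = -6, attained at (-3, 0).

-6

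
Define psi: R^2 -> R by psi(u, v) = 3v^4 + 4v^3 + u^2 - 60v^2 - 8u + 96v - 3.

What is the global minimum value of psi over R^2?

-851

psi(u,v) separates as P(u) + Q(v) − 3, so its minimum is min P + min Q − 3.
P'(u) = 2u - 8 vanishes at u ∈ {4}; Q'(v) = 12(v - 2)(v - 1)(v + 4) vanishes at v ∈ {-4, 1, 2}.
Local minima of P (where P''>0): P(4)=-16. Local minima of Q: Q(-4)=-832, Q(2)=32.
So the global minimum of psi is P(4) + Q(-4) − 3 = -16 − 832 − 3 = -851, attained at (4, -4).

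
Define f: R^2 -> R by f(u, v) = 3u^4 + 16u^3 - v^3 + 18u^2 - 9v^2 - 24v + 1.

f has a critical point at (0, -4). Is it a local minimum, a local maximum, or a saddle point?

The mixed partial ∂²f/∂u∂v is 0, so the Hessian at any point is diag(f_uu, f_vv) = diag(12(3u^2 + 8u + 3), -6(v + 3)).
At (0, -4): H = diag(36, 6).
Both eigenvalues are positive, so H is positive definite: a local minimum.

local minimum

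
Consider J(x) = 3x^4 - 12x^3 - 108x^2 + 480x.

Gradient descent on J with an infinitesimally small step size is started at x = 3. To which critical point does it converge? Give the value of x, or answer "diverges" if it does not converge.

5

J'(x) = 12(x - 5)(x - 2)(x + 4), so J'(3) = -168.
Gradient descent moves in the -J' direction, i.e. x is increasing.
The nearest critical point in that direction is x = 5, where J'' = 324 > 0 (a local minimum). The iterate converges there.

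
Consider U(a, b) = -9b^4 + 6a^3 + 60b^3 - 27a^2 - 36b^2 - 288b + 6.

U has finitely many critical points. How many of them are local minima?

1

U separates as a function of a plus a function of b, so ∇U=0 decouples.
∂U/∂a = 18a(a - 3) = 0 at a ∈ {0, 3}; ∂U/∂b = -36(b - 4)(b - 2)(b + 1) = 0 at b ∈ {-1, 2, 4}.
The Hessian is diagonal: diag(U_aa, U_bb). Second derivatives: U_aa(0)=-54, U_aa(3)=54; U_bb(-1)=-540, U_bb(2)=216, U_bb(4)=-360.
Local minima occur where both diagonal entries positive: (3, 2). Count: 1.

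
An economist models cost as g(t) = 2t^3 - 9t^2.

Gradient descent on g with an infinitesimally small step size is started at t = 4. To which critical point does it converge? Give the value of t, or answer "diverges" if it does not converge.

3

g'(t) = 6t(t - 3), so g'(4) = 24.
Gradient descent moves in the -g' direction, i.e. t is decreasing.
The nearest critical point in that direction is t = 3, where g'' = 18 > 0 (a local minimum). The iterate converges there.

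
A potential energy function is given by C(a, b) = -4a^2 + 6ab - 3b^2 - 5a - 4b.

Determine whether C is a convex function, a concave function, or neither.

concave

C is quadratic, so its Hessian is the constant matrix H = [[-8, 6], [6, -6]].
det(H) = 12, tr(H) = -14.
det(H) > 0 and tr(H) < 0, so H is negative definite everywhere: concave.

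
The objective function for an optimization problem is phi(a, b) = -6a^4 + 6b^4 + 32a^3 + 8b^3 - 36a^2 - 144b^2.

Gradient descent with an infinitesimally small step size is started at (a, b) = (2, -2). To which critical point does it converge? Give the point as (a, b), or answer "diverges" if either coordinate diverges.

(1, -4)

phi is separable, so gradient descent decouples: a follows -∂phi/∂a, b follows -∂phi/∂b.
∂phi/∂a = -24a(a - 3)(a - 1); at a=2 this is 48, so a decreases.
∂phi/∂b = 24b(b - 3)(b + 4); at b=-2 this is 480, so b decreases.
a converges to its nearest critical value 1 (a local min of the a-part); b converges to -4. The iterate converges to (1, -4).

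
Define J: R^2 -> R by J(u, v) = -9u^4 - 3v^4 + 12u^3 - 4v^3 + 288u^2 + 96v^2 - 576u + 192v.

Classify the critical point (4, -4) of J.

The mixed partial ∂²J/∂u∂v is 0, so the Hessian at any point is diag(J_uu, J_vv) = diag(36(-3u^2 + 2u + 16), 12(-3v^2 - 2v + 16)).
At (4, -4): H = diag(-864, -288).
Both eigenvalues are negative, so H is negative definite: a local maximum.

local maximum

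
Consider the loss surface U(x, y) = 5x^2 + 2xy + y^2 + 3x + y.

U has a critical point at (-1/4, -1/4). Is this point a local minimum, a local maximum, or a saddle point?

local minimum

The Hessian of U is constant: H = [[10, 2], [2, 2]].
det(H) = 10·2 − 2² = 16.
det(H) > 0 and tr(H) = 12 > 0, so H is positive definite and the point is a local minimum.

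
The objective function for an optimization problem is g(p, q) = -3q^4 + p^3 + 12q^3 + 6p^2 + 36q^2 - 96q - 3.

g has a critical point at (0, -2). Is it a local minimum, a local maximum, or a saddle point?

The mixed partial ∂²g/∂p∂q is 0, so the Hessian at any point is diag(g_pp, g_qq) = diag(6(p + 2), 36(-q^2 + 2q + 2)).
At (0, -2): H = diag(12, -216).
The eigenvalues have opposite signs, so H is indefinite: a saddle point.

saddle point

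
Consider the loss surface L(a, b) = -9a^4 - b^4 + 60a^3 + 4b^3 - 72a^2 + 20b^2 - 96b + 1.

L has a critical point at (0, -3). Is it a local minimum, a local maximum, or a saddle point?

The mixed partial ∂²L/∂a∂b is 0, so the Hessian at any point is diag(L_aa, L_bb) = diag(36(-3a^2 + 10a - 4), 4(-3b^2 + 6b + 10)).
At (0, -3): H = diag(-144, -140).
Both eigenvalues are negative, so H is negative definite: a local maximum.

local maximum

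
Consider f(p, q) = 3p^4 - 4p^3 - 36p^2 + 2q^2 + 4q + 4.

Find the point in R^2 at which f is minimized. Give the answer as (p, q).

f(p,q) separates as A(p) + B(q) + 4, so its minimum is min A + min B + 4.
A'(p) = 12p(p - 3)(p + 2) vanishes at p ∈ {-2, 0, 3}; B'(q) = 4q + 4 vanishes at q ∈ {-1}.
Local minima of A (where A''>0): A(-2)=-64, A(3)=-189. Local minima of B: B(-1)=-2.
So the global minimum of f is A(3) + B(-1) + 4 = -189 − 2 + 4 = -187, attained at (3, -1).

(3, -1)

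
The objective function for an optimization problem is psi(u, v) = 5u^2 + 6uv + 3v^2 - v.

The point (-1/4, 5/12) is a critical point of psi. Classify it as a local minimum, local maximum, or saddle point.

local minimum

The Hessian of psi is constant: H = [[10, 6], [6, 6]].
det(H) = 10·6 − 6² = 24.
det(H) > 0 and tr(H) = 16 > 0, so H is positive definite and the point is a local minimum.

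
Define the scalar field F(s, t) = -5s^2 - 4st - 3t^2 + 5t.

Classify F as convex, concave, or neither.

concave

F is quadratic, so its Hessian is the constant matrix H = [[-10, -4], [-4, -6]].
det(H) = 44, tr(H) = -16.
det(H) > 0 and tr(H) < 0, so H is negative definite everywhere: concave.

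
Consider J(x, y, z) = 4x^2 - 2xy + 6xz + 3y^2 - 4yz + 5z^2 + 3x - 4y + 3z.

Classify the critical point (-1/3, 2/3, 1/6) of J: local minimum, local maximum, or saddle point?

The Hessian is constant: H = [[8, -2, 6], [-2, 6, -4], [6, -4, 10]].
Leading principal minors: Δ₁ = 8, Δ₂ = 44, Δ₃ = 192.
All leading minors are positive, so H is positive definite: a local minimum.

local minimum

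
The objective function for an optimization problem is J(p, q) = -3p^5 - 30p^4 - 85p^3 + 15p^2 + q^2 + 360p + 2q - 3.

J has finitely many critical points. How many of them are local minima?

2

J separates as a function of p plus a function of q, so ∇J=0 decouples.
∂J/∂p = -15(p - 1)(p + 2)(p + 3)(p + 4) = 0 at p ∈ {-4, -3, -2, 1}; ∂J/∂q = 2(q + 1) = 0 at q ∈ {-1}.
The Hessian is diagonal: diag(J_pp, J_qq). Second derivatives: J_pp(-4)=150, J_pp(-3)=-60, J_pp(-2)=90, J_pp(1)=-900; J_qq(-1)=2.
Local minima occur where both diagonal entries positive: (-4, -1), (-2, -1). Count: 2.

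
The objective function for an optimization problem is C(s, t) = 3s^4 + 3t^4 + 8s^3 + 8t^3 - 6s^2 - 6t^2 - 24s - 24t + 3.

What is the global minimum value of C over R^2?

C(s,t) separates as P(s) + Q(t) + 3, so its minimum is min P + min Q + 3.
P'(s) = 12(s - 1)(s + 1)(s + 2) vanishes at s ∈ {-2, -1, 1}; Q'(t) = 12(t - 1)(t + 1)(t + 2) vanishes at t ∈ {-2, -1, 1}.
Local minima of P (where P''>0): P(-2)=8, P(1)=-19. Local minima of Q: Q(-2)=8, Q(1)=-19.
So the global minimum of C is P(1) + Q(1) + 3 = -19 − 19 + 3 = -35, attained at (1, 1).

-35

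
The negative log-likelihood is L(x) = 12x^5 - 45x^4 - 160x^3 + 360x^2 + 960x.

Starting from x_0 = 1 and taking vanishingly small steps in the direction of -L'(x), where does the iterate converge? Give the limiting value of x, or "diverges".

L'(x) = 60(x - 4)(x - 2)(x + 1)(x + 2), so L'(1) = 1080.
Gradient descent moves in the -L' direction, i.e. x is decreasing.
The nearest critical point in that direction is x = -1, where L'' = 900 > 0 (a local minimum). The iterate converges there.

-1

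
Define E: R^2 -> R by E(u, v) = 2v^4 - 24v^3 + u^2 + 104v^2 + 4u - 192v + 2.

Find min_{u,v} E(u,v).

-130

E(u,v) separates as P(u) + Q(v) + 2, so its minimum is min P + min Q + 2.
P'(u) = 2u + 4 vanishes at u ∈ {-2}; Q'(v) = 8(v - 4)(v - 3)(v - 2) vanishes at v ∈ {2, 3, 4}.
Local minima of P (where P''>0): P(-2)=-4. Local minima of Q: Q(2)=-128, Q(4)=-128.
So the global minimum of E is P(-2) + Q(2) + 2 = -4 − 128 + 2 = -130, attained at (-2, 2).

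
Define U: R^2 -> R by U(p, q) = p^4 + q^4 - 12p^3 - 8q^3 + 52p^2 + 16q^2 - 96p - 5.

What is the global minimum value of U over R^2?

-69

U(p,q) separates as A(p) + B(q) − 5, so its minimum is min A + min B − 5.
A'(p) = 4(p - 4)(p - 3)(p - 2) vanishes at p ∈ {2, 3, 4}; B'(q) = 4q(q - 4)(q - 2) vanishes at q ∈ {0, 2, 4}.
Local minima of A (where A''>0): A(2)=-64, A(4)=-64. Local minima of B: B(0)=0, B(4)=0.
So the global minimum of U is A(2) + B(0) − 5 = -64 + 0 − 5 = -69, attained at (2, 0).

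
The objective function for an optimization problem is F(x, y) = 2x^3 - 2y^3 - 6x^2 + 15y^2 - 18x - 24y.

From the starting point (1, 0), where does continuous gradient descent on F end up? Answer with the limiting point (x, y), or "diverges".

(3, 1)

F is separable, so gradient descent decouples: x follows -∂F/∂x, y follows -∂F/∂y.
∂F/∂x = 6(x - 3)(x + 1); at x=1 this is -24, so x increases.
∂F/∂y = -6(y - 4)(y - 1); at y=0 this is -24, so y increases.
x converges to its nearest critical value 3 (a local min of the x-part); y converges to 1. The iterate converges to (3, 1).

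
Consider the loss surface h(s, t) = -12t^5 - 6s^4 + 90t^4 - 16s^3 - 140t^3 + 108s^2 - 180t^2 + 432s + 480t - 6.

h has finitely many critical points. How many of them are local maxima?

h separates as a function of s plus a function of t, so ∇h=0 decouples.
∂h/∂s = -24(s - 3)(s + 2)(s + 3) = 0 at s ∈ {-3, -2, 3}; ∂h/∂t = -60(t - 4)(t - 2)(t - 1)(t + 1) = 0 at t ∈ {-1, 1, 2, 4}.
The Hessian is diagonal: diag(h_ss, h_tt). Second derivatives: h_ss(-3)=-144, h_ss(-2)=120, h_ss(3)=-720; h_tt(-1)=1800, h_tt(1)=-360, h_tt(2)=360, h_tt(4)=-1800.
Local maxima occur where both diagonal entries negative: (-3, 1), (-3, 4), (3, 1), (3, 4). Count: 4.

4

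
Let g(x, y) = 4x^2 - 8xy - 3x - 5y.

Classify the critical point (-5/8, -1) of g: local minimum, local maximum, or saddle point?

The Hessian of g is constant: H = [[8, -8], [-8, 0]].
det(H) = 8·0 − (-8)² = -64.
Since det(H) < 0, H is indefinite and the critical point is a saddle point.

saddle point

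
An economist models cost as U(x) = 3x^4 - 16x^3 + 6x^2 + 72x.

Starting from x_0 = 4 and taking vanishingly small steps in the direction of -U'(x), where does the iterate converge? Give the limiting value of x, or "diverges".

U'(x) = 12(x - 3)(x - 2)(x + 1), so U'(4) = 120.
Gradient descent moves in the -U' direction, i.e. x is decreasing.
The nearest critical point in that direction is x = 3, where U'' = 48 > 0 (a local minimum). The iterate converges there.

3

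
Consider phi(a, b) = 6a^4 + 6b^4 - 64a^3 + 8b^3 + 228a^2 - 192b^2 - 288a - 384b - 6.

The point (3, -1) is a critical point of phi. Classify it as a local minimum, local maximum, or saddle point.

The mixed partial ∂²phi/∂a∂b is 0, so the Hessian at any point is diag(phi_aa, phi_bb) = diag(24(3a^2 - 16a + 19), 24(3b^2 + 2b - 16)).
At (3, -1): H = diag(-48, -360).
Both eigenvalues are negative, so H is negative definite: a local maximum.

local maximum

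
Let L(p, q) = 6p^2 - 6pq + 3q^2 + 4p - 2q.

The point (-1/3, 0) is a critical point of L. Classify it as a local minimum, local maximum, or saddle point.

The Hessian of L is constant: H = [[12, -6], [-6, 6]].
det(H) = 12·6 − (-6)² = 36.
det(H) > 0 and tr(H) = 18 > 0, so H is positive definite and the point is a local minimum.

local minimum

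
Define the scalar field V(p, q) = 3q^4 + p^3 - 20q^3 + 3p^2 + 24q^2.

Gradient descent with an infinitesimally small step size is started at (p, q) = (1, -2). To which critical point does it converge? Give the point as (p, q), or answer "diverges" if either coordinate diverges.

V is separable, so gradient descent decouples: p follows -∂V/∂p, q follows -∂V/∂q.
∂V/∂p = 3p(p + 2); at p=1 this is 9, so p decreases.
∂V/∂q = 12q(q - 4)(q - 1); at q=-2 this is -432, so q increases.
p converges to its nearest critical value 0 (a local min of the p-part); q converges to 0. The iterate converges to (0, 0).

(0, 0)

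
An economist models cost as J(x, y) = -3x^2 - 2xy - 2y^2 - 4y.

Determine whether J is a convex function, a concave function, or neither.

concave

J is quadratic, so its Hessian is the constant matrix H = [[-6, -2], [-2, -4]].
det(H) = 20, tr(H) = -10.
det(H) > 0 and tr(H) < 0, so H is negative definite everywhere: concave.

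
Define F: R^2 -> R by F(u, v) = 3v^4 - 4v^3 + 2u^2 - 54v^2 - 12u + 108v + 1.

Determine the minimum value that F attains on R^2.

F(u,v) separates as P(u) + Q(v) + 1, so its minimum is min P + min Q + 1.
P'(u) = 4u - 12 vanishes at u ∈ {3}; Q'(v) = 12(v - 3)(v - 1)(v + 3) vanishes at v ∈ {-3, 1, 3}.
Local minima of P (where P''>0): P(3)=-18. Local minima of Q: Q(-3)=-459, Q(3)=-27.
So the global minimum of F is P(3) + Q(-3) + 1 = -18 − 459 + 1 = -476, attained at (3, -3).

-476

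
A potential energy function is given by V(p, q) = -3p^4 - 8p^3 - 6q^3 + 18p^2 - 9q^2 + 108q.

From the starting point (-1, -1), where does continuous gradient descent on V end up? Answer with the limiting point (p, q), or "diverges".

(0, -3)

V is separable, so gradient descent decouples: p follows -∂V/∂p, q follows -∂V/∂q.
∂V/∂p = -12p(p - 1)(p + 3); at p=-1 this is -48, so p increases.
∂V/∂q = -18(q - 2)(q + 3); at q=-1 this is 108, so q decreases.
p converges to its nearest critical value 0 (a local min of the p-part); q converges to -3. The iterate converges to (0, -3).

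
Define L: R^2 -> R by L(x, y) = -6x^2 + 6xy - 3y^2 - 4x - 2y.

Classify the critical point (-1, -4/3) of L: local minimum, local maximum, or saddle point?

local maximum

The Hessian of L is constant: H = [[-12, 6], [6, -6]].
det(H) = (-12)·(-6) − 6² = 36.
det(H) > 0 and tr(H) = -18 < 0, so H is negative definite and the point is a local maximum.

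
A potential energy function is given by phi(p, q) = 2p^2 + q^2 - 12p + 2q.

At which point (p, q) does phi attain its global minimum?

(3, -1)

phi(p,q) separates as A(p) + B(q), so its minimum is min A + min B.
A'(p) = 4p - 12 vanishes at p ∈ {3}; B'(q) = 2q + 2 vanishes at q ∈ {-1}.
Local minima of A (where A''>0): A(3)=-18. Local minima of B: B(-1)=-1.
So the global minimum of phi is A(3) + B(-1) = -18 − 1 = -19, attained at (3, -1).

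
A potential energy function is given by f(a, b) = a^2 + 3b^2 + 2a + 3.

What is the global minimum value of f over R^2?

2

f(a,b) separates as P(a) + Q(b) + 3, so its minimum is min P + min Q + 3.
P'(a) = 2a + 2 vanishes at a ∈ {-1}; Q'(b) = 6b vanishes at b ∈ {0}.
Local minima of P (where P''>0): P(-1)=-1. Local minima of Q: Q(0)=0.
So the global minimum of f is P(-1) + Q(0) + 3 = -1 + 0 + 3 = 2, attained at (-1, 0).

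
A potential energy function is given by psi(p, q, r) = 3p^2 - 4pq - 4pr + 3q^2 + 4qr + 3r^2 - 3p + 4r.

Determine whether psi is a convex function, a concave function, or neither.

convex

psi is quadratic, so its Hessian is the constant matrix H = [[6, -4, -4], [-4, 6, 4], [-4, 4, 6]].
Leading principal minors: 6, 20, 56.
All positive ⇒ H ≻ 0 ⇒ convex.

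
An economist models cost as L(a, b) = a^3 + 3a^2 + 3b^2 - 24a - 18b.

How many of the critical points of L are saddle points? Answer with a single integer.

1

L separates as a function of a plus a function of b, so ∇L=0 decouples.
∂L/∂a = 3(a - 2)(a + 4) = 0 at a ∈ {-4, 2}; ∂L/∂b = 6(b - 3) = 0 at b ∈ {3}.
The Hessian is diagonal: diag(L_aa, L_bb). Second derivatives: L_aa(-4)=-18, L_aa(2)=18; L_bb(3)=6.
Saddle points occur where the two diagonal entries have opposite signs: (-4, 3). Count: 1.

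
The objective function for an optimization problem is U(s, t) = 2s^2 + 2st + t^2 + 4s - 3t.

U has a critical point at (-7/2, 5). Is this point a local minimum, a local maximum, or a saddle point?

The Hessian of U is constant: H = [[4, 2], [2, 2]].
det(H) = 4·2 − 2² = 4.
det(H) > 0 and tr(H) = 6 > 0, so H is positive definite and the point is a local minimum.

local minimum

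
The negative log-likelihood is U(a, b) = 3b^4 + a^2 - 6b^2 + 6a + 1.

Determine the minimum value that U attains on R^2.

-11

U(a,b) separates as P(a) + Q(b) + 1, so its minimum is min P + min Q + 1.
P'(a) = 2a + 6 vanishes at a ∈ {-3}; Q'(b) = 12b(b - 1)(b + 1) vanishes at b ∈ {-1, 0, 1}.
Local minima of P (where P''>0): P(-3)=-9. Local minima of Q: Q(-1)=-3, Q(1)=-3.
So the global minimum of U is P(-3) + Q(-1) + 1 = -9 − 3 + 1 = -11, attained at (-3, -1).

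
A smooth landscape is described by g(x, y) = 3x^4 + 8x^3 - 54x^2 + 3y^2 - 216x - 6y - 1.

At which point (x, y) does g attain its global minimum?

(3, 1)

g(x,y) separates as P(x) + Q(y) − 1, so its minimum is min P + min Q − 1.
P'(x) = 12(x - 3)(x + 2)(x + 3) vanishes at x ∈ {-3, -2, 3}; Q'(y) = 6y - 6 vanishes at y ∈ {1}.
Local minima of P (where P''>0): P(-3)=189, P(3)=-675. Local minima of Q: Q(1)=-3.
So the global minimum of g is P(3) + Q(1) − 1 = -675 − 3 − 1 = -679, attained at (3, 1).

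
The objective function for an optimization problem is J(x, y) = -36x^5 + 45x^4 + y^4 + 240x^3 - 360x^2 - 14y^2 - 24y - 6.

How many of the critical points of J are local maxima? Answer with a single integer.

2

J separates as a function of x plus a function of y, so ∇J=0 decouples.
∂J/∂x = -180x(x - 2)(x - 1)(x + 2) = 0 at x ∈ {-2, 0, 1, 2}; ∂J/∂y = 4(y - 3)(y + 1)(y + 2) = 0 at y ∈ {-2, -1, 3}.
The Hessian is diagonal: diag(J_xx, J_yy). Second derivatives: J_xx(-2)=4320, J_xx(0)=-720, J_xx(1)=540, J_xx(2)=-1440; J_yy(-2)=20, J_yy(-1)=-16, J_yy(3)=80.
Local maxima occur where both diagonal entries negative: (0, -1), (2, -1). Count: 2.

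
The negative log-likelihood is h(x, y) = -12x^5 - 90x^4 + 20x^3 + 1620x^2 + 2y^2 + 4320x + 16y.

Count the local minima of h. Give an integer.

h separates as a function of x plus a function of y, so ∇h=0 decouples.
∂h/∂x = -60(x - 3)(x + 2)(x + 3)(x + 4) = 0 at x ∈ {-4, -3, -2, 3}; ∂h/∂y = 4(y + 4) = 0 at y ∈ {-4}.
The Hessian is diagonal: diag(h_xx, h_yy). Second derivatives: h_xx(-4)=840, h_xx(-3)=-360, h_xx(-2)=600, h_xx(3)=-12600; h_yy(-4)=4.
Local minima occur where both diagonal entries positive: (-4, -4), (-2, -4). Count: 2.

2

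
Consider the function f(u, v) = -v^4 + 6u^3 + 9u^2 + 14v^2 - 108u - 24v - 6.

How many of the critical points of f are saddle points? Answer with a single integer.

f separates as a function of u plus a function of v, so ∇f=0 decouples.
∂f/∂u = 18(u - 2)(u + 3) = 0 at u ∈ {-3, 2}; ∂f/∂v = -4(v - 2)(v - 1)(v + 3) = 0 at v ∈ {-3, 1, 2}.
The Hessian is diagonal: diag(f_uu, f_vv). Second derivatives: f_uu(-3)=-90, f_uu(2)=90; f_vv(-3)=-80, f_vv(1)=16, f_vv(2)=-20.
Saddle points occur where the two diagonal entries have opposite signs: (-3, 1), (2, -3), (2, 2). Count: 3.

3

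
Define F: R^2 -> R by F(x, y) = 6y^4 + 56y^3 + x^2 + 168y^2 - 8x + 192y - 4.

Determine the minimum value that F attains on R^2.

-148

F(x,y) separates as P(x) + Q(y) − 4, so its minimum is min P + min Q − 4.
P'(x) = 2x - 8 vanishes at x ∈ {4}; Q'(y) = 24(y + 1)(y + 2)(y + 4) vanishes at y ∈ {-4, -2, -1}.
Local minima of P (where P''>0): P(4)=-16. Local minima of Q: Q(-4)=-128, Q(-1)=-74.
So the global minimum of F is P(4) + Q(-4) − 4 = -16 − 128 − 4 = -148, attained at (4, -4).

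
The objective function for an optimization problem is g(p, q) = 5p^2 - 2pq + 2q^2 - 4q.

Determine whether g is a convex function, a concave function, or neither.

g is quadratic, so its Hessian is the constant matrix H = [[10, -2], [-2, 4]].
det(H) = 36, tr(H) = 14.
det(H) > 0 and tr(H) > 0, so H is positive definite everywhere: convex.

convex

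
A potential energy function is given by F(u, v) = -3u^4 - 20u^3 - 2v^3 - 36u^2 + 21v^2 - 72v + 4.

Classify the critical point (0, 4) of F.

The mixed partial ∂²F/∂u∂v is 0, so the Hessian at any point is diag(F_uu, F_vv) = diag(-12(3u^2 + 10u + 6), 6(-2v + 7)).
At (0, 4): H = diag(-72, -6).
Both eigenvalues are negative, so H is negative definite: a local maximum.

local maximum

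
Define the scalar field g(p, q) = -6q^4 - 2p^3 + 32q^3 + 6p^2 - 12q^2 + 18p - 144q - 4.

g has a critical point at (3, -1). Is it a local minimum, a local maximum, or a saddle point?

local maximum

The mixed partial ∂²g/∂p∂q is 0, so the Hessian at any point is diag(g_pp, g_qq) = diag(12(-p + 1), 24(-3q^2 + 8q - 1)).
At (3, -1): H = diag(-24, -288).
Both eigenvalues are negative, so H is negative definite: a local maximum.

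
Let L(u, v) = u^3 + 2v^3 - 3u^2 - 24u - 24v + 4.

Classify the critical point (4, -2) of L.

The mixed partial ∂²L/∂u∂v is 0, so the Hessian at any point is diag(L_uu, L_vv) = diag(6(u - 1), 12v).
At (4, -2): H = diag(18, -24).
The eigenvalues have opposite signs, so H is indefinite: a saddle point.

saddle point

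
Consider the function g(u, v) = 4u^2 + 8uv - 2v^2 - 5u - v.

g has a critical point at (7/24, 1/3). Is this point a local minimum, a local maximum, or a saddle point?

saddle point

The Hessian of g is constant: H = [[8, 8], [8, -4]].
det(H) = 8·(-4) − 8² = -96.
Since det(H) < 0, H is indefinite and the critical point is a saddle point.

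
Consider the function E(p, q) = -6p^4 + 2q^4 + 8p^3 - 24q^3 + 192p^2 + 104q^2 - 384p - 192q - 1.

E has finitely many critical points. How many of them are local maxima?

2

E separates as a function of p plus a function of q, so ∇E=0 decouples.
∂E/∂p = -24(p - 4)(p - 1)(p + 4) = 0 at p ∈ {-4, 1, 4}; ∂E/∂q = 8(q - 4)(q - 3)(q - 2) = 0 at q ∈ {2, 3, 4}.
The Hessian is diagonal: diag(E_pp, E_qq). Second derivatives: E_pp(-4)=-960, E_pp(1)=360, E_pp(4)=-576; E_qq(2)=16, E_qq(3)=-8, E_qq(4)=16.
Local maxima occur where both diagonal entries negative: (-4, 3), (4, 3). Count: 2.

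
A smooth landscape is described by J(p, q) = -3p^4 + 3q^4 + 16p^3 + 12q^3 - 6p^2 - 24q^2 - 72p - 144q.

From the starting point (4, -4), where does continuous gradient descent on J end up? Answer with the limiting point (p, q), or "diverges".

J is separable, so gradient descent decouples: p follows -∂J/∂p, q follows -∂J/∂q.
∂J/∂p = -12(p - 3)(p - 2)(p + 1); at p=4 this is -120, so p increases.
∂J/∂q = 12(q - 2)(q + 2)(q + 3); at q=-4 this is -144, so q increases.
The p-coordinate has no critical point in that direction and runs off to infinity.

diverges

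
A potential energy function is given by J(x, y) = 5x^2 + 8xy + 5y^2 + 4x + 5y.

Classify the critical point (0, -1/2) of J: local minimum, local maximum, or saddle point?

The Hessian of J is constant: H = [[10, 8], [8, 10]].
det(H) = 10·10 − 8² = 36.
det(H) > 0 and tr(H) = 20 > 0, so H is positive definite and the point is a local minimum.

local minimum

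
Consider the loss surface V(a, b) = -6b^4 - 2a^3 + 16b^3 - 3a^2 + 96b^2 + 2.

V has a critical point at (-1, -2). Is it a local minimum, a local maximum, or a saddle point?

The mixed partial ∂²V/∂a∂b is 0, so the Hessian at any point is diag(V_aa, V_bb) = diag(-6(2a + 1), 24(-3b^2 + 4b + 8)).
At (-1, -2): H = diag(6, -288).
The eigenvalues have opposite signs, so H is indefinite: a saddle point.

saddle point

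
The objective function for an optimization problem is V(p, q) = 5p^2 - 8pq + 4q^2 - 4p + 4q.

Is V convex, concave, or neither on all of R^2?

convex

V is quadratic, so its Hessian is the constant matrix H = [[10, -8], [-8, 8]].
det(H) = 16, tr(H) = 18.
det(H) > 0 and tr(H) > 0, so H is positive definite everywhere: convex.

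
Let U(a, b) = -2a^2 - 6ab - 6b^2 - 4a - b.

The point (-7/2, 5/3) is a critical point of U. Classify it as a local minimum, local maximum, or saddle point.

local maximum

The Hessian of U is constant: H = [[-4, -6], [-6, -12]].
det(H) = (-4)·(-12) − (-6)² = 12.
det(H) > 0 and tr(H) = -16 < 0, so H is negative definite and the point is a local maximum.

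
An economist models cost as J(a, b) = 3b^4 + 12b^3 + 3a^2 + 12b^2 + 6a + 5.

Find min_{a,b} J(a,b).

2

J(a,b) separates as P(a) + Q(b) + 5, so its minimum is min P + min Q + 5.
P'(a) = 6a + 6 vanishes at a ∈ {-1}; Q'(b) = 12b(b + 1)(b + 2) vanishes at b ∈ {-2, -1, 0}.
Local minima of P (where P''>0): P(-1)=-3. Local minima of Q: Q(-2)=0, Q(0)=0.
So the global minimum of J is P(-1) + Q(-2) + 5 = -3 + 0 + 5 = 2, attained at (-1, -2).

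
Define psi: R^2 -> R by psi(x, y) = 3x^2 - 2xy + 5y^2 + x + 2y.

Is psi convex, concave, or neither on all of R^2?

psi is quadratic, so its Hessian is the constant matrix H = [[6, -2], [-2, 10]].
det(H) = 56, tr(H) = 16.
det(H) > 0 and tr(H) > 0, so H is positive definite everywhere: convex.

convex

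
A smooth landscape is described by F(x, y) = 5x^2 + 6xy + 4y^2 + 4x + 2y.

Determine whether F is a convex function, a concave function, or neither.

convex

F is quadratic, so its Hessian is the constant matrix H = [[10, 6], [6, 8]].
det(H) = 44, tr(H) = 18.
det(H) > 0 and tr(H) > 0, so H is positive definite everywhere: convex.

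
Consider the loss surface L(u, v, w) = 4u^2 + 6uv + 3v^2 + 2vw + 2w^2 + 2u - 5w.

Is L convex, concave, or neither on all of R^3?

L is quadratic, so its Hessian is the constant matrix H = [[8, 6, 0], [6, 6, 2], [0, 2, 4]].
Leading principal minors: 8, 12, 16.
All positive ⇒ H ≻ 0 ⇒ convex.

convex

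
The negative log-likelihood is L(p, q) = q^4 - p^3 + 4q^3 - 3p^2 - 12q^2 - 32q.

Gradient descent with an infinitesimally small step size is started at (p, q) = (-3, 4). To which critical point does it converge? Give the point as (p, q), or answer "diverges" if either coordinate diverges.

(-2, 2)

L is separable, so gradient descent decouples: p follows -∂L/∂p, q follows -∂L/∂q.
∂L/∂p = -3p(p + 2); at p=-3 this is -9, so p increases.
∂L/∂q = 4(q - 2)(q + 1)(q + 4); at q=4 this is 320, so q decreases.
p converges to its nearest critical value -2 (a local min of the p-part); q converges to 2. The iterate converges to (-2, 2).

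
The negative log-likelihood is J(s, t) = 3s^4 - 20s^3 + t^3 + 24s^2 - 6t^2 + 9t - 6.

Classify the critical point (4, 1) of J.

The mixed partial ∂²J/∂s∂t is 0, so the Hessian at any point is diag(J_ss, J_tt) = diag(12(3s^2 - 10s + 4), 6(t - 2)).
At (4, 1): H = diag(144, -6).
The eigenvalues have opposite signs, so H is indefinite: a saddle point.

saddle point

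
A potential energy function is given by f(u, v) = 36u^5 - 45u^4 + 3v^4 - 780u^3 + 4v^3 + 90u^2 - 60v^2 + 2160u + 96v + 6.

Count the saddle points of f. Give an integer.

6

f separates as a function of u plus a function of v, so ∇f=0 decouples.
∂f/∂u = 180(u - 4)(u - 1)(u + 1)(u + 3) = 0 at u ∈ {-3, -1, 1, 4}; ∂f/∂v = 12(v - 2)(v - 1)(v + 4) = 0 at v ∈ {-4, 1, 2}.
The Hessian is diagonal: diag(f_uu, f_vv). Second derivatives: f_uu(-3)=-10080, f_uu(-1)=3600, f_uu(1)=-4320, f_uu(4)=18900; f_vv(-4)=360, f_vv(1)=-60, f_vv(2)=72.
Saddle points occur where the two diagonal entries have opposite signs: (-3, -4), (-3, 2), (-1, 1), (1, -4), (1, 2), (4, 1). Count: 6.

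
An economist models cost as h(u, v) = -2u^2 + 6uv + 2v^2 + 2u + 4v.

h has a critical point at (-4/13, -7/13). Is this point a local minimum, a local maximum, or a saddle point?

The Hessian of h is constant: H = [[-4, 6], [6, 4]].
det(H) = (-4)·4 − 6² = -52.
Since det(H) < 0, H is indefinite and the critical point is a saddle point.

saddle point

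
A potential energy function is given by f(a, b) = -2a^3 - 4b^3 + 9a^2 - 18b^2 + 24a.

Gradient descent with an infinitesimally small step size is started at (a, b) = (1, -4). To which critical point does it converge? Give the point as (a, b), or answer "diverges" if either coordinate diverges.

f is separable, so gradient descent decouples: a follows -∂f/∂a, b follows -∂f/∂b.
∂f/∂a = -6(a - 4)(a + 1); at a=1 this is 36, so a decreases.
∂f/∂b = -12b(b + 3); at b=-4 this is -48, so b increases.
a converges to its nearest critical value -1 (a local min of the a-part); b converges to -3. The iterate converges to (-1, -3).

(-1, -3)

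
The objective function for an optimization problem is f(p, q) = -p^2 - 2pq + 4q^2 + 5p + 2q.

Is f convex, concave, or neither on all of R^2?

neither

f is quadratic, so its Hessian is the constant matrix H = [[-2, -2], [-2, 8]].
det(H) = -20, tr(H) = 6.
det(H) < 0, so H is indefinite: neither convex nor concave.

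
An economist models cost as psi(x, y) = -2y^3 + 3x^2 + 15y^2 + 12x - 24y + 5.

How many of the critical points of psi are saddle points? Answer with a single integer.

psi separates as a function of x plus a function of y, so ∇psi=0 decouples.
∂psi/∂x = 6(x + 2) = 0 at x ∈ {-2}; ∂psi/∂y = -6(y - 4)(y - 1) = 0 at y ∈ {1, 4}.
The Hessian is diagonal: diag(psi_xx, psi_yy). Second derivatives: psi_xx(-2)=6; psi_yy(1)=18, psi_yy(4)=-18.
Saddle points occur where the two diagonal entries have opposite signs: (-2, 4). Count: 1.

1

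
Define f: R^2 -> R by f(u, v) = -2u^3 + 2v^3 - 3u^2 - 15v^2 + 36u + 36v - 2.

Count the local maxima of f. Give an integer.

1

f separates as a function of u plus a function of v, so ∇f=0 decouples.
∂f/∂u = -6(u - 2)(u + 3) = 0 at u ∈ {-3, 2}; ∂f/∂v = 6(v - 3)(v - 2) = 0 at v ∈ {2, 3}.
The Hessian is diagonal: diag(f_uu, f_vv). Second derivatives: f_uu(-3)=30, f_uu(2)=-30; f_vv(2)=-6, f_vv(3)=6.
Local maxima occur where both diagonal entries negative: (2, 2). Count: 1.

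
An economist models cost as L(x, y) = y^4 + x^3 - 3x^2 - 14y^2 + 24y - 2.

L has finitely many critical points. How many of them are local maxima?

L separates as a function of x plus a function of y, so ∇L=0 decouples.
∂L/∂x = 3x(x - 2) = 0 at x ∈ {0, 2}; ∂L/∂y = 4(y - 2)(y - 1)(y + 3) = 0 at y ∈ {-3, 1, 2}.
The Hessian is diagonal: diag(L_xx, L_yy). Second derivatives: L_xx(0)=-6, L_xx(2)=6; L_yy(-3)=80, L_yy(1)=-16, L_yy(2)=20.
Local maxima occur where both diagonal entries negative: (0, 1). Count: 1.

1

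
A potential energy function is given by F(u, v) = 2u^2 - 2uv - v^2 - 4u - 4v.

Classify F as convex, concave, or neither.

neither

F is quadratic, so its Hessian is the constant matrix H = [[4, -2], [-2, -2]].
det(H) = -12, tr(H) = 2.
det(H) < 0, so H is indefinite: neither convex nor concave.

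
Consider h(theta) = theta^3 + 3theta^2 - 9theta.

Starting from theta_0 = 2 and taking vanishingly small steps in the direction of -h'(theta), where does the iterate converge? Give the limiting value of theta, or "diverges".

1

h'(theta) = 3(theta - 1)(theta + 3), so h'(2) = 15.
Gradient descent moves in the -h' direction, i.e. theta is decreasing.
The nearest critical point in that direction is theta = 1, where h'' = 12 > 0 (a local minimum). The iterate converges there.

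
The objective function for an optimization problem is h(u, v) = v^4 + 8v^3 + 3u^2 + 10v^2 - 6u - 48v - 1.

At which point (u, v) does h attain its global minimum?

h(u,v) separates as P(u) + Q(v) − 1, so its minimum is min P + min Q − 1.
P'(u) = 6u - 6 vanishes at u ∈ {1}; Q'(v) = 4(v - 1)(v + 3)(v + 4) vanishes at v ∈ {-4, -3, 1}.
Local minima of P (where P''>0): P(1)=-3. Local minima of Q: Q(-4)=96, Q(1)=-29.
So the global minimum of h is P(1) + Q(1) − 1 = -3 − 29 − 1 = -33, attained at (1, 1).

(1, 1)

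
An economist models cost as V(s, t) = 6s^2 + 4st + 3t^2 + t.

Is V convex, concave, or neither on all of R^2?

V is quadratic, so its Hessian is the constant matrix H = [[12, 4], [4, 6]].
det(H) = 56, tr(H) = 18.
det(H) > 0 and tr(H) > 0, so H is positive definite everywhere: convex.

convex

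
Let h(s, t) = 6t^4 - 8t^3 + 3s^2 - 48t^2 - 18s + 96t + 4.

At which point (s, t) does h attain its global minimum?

h(s,t) separates as P(s) + Q(t) + 4, so its minimum is min P + min Q + 4.
P'(s) = 6s - 18 vanishes at s ∈ {3}; Q'(t) = 24(t - 2)(t - 1)(t + 2) vanishes at t ∈ {-2, 1, 2}.
Local minima of P (where P''>0): P(3)=-27. Local minima of Q: Q(-2)=-224, Q(2)=32.
So the global minimum of h is P(3) + Q(-2) + 4 = -27 − 224 + 4 = -247, attained at (3, -2).

(3, -2)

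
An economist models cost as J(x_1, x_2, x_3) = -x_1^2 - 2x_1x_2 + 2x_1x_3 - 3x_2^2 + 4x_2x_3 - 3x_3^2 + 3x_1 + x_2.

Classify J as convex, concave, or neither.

concave

J is quadratic, so its Hessian is the constant matrix H = [[-2, -2, 2], [-2, -6, 4], [2, 4, -6]].
Leading principal minors: -2, 8, -24.
Signs alternate −, +, − ⇒ H ≺ 0 ⇒ concave.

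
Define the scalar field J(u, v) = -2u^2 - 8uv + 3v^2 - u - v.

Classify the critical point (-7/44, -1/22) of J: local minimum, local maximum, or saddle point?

saddle point

The Hessian of J is constant: H = [[-4, -8], [-8, 6]].
det(H) = (-4)·6 − (-8)² = -88.
Since det(H) < 0, H is indefinite and the critical point is a saddle point.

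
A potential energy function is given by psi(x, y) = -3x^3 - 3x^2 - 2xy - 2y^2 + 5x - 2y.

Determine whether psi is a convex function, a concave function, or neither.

neither

The term -3x^3 is cubic, so the Hessian is not constant.
∂²psi/∂x² = -18x - 6, which takes both signs as x varies (negative for sufficiently large x). A diagonal entry of the Hessian changing sign means the Hessian is neither positive- nor negative-semidefinite on all of R^2.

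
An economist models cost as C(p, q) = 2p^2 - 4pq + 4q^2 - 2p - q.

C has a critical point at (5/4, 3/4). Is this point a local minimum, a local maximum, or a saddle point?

local minimum

The Hessian of C is constant: H = [[4, -4], [-4, 8]].
det(H) = 4·8 − (-4)² = 16.
det(H) > 0 and tr(H) = 12 > 0, so H is positive definite and the point is a local minimum.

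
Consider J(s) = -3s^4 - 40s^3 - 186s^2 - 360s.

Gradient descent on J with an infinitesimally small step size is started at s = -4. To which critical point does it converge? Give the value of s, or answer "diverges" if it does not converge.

-3

J'(s) = -12(s + 2)(s + 3)(s + 5), so J'(-4) = -24.
Gradient descent moves in the -J' direction, i.e. s is increasing.
The nearest critical point in that direction is s = -3, where J'' = 24 > 0 (a local minimum). The iterate converges there.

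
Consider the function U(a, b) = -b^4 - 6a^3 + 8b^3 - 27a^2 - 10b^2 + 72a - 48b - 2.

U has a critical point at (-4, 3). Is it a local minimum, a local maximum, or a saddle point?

The mixed partial ∂²U/∂a∂b is 0, so the Hessian at any point is diag(U_aa, U_bb) = diag(-18(2a + 3), 4(-3b^2 + 12b - 5)).
At (-4, 3): H = diag(90, 16).
Both eigenvalues are positive, so H is positive definite: a local minimum.

local minimum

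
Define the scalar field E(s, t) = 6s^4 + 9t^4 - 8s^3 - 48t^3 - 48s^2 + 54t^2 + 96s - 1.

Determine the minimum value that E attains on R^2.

E(s,t) separates as P(s) + Q(t) − 1, so its minimum is min P + min Q − 1.
P'(s) = 24(s - 2)(s - 1)(s + 2) vanishes at s ∈ {-2, 1, 2}; Q'(t) = 36t(t - 3)(t - 1) vanishes at t ∈ {0, 1, 3}.
Local minima of P (where P''>0): P(-2)=-224, P(2)=32. Local minima of Q: Q(0)=0, Q(3)=-81.
So the global minimum of E is P(-2) + Q(3) − 1 = -224 − 81 − 1 = -306, attained at (-2, 3).

-306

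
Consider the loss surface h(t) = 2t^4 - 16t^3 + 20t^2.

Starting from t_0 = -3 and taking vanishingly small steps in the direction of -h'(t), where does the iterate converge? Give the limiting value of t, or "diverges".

h'(t) = 8t(t - 5)(t - 1), so h'(-3) = -768.
Gradient descent moves in the -h' direction, i.e. t is increasing.
The nearest critical point in that direction is t = 0, where h'' = 40 > 0 (a local minimum). The iterate converges there.

0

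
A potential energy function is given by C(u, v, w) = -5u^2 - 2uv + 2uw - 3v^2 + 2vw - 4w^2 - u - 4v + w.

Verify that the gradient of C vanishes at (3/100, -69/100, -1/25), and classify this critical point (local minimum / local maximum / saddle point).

∇C = (-10u - 2v + 2w - 1, -2u - 6v + 2w - 4, 2u + 2v - 8w + 1); substituting (3/100, -69/100, -1/25) gives ∇C = (0, 0, 0), so (3/100, -69/100, -1/25) is indeed a critical point.
The Hessian is constant: H = [[-10, -2, 2], [-2, -6, 2], [2, 2, -8]].
Leading principal minors: Δ₁ = -10, Δ₂ = 56, Δ₃ = -400.
The minors alternate sign starting negative (−, +, −), so H is negative definite: a local maximum.

local maximum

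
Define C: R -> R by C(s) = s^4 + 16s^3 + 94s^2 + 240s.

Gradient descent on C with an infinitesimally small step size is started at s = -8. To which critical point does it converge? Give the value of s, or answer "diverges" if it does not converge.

C'(s) = 4(s + 3)(s + 4)(s + 5), so C'(-8) = -240.
Gradient descent moves in the -C' direction, i.e. s is increasing.
The nearest critical point in that direction is s = -5, where C'' = 8 > 0 (a local minimum). The iterate converges there.

-5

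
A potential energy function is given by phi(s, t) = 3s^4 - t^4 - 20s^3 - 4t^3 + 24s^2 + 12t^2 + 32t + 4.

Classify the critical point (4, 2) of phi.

saddle point

The mixed partial ∂²phi/∂s∂t is 0, so the Hessian at any point is diag(phi_ss, phi_tt) = diag(12(3s^2 - 10s + 4), 12(-t^2 - 2t + 2)).
At (4, 2): H = diag(144, -72).
The eigenvalues have opposite signs, so H is indefinite: a saddle point.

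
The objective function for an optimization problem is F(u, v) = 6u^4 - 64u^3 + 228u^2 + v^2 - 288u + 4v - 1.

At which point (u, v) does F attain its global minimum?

(1, -2)

F(u,v) separates as P(u) + Q(v) − 1, so its minimum is min P + min Q − 1.
P'(u) = 24(u - 4)(u - 3)(u - 1) vanishes at u ∈ {1, 3, 4}; Q'(v) = 2v + 4 vanishes at v ∈ {-2}.
Local minima of P (where P''>0): P(1)=-118, P(4)=-64. Local minima of Q: Q(-2)=-4.
So the global minimum of F is P(1) + Q(-2) − 1 = -118 − 4 − 1 = -123, attained at (1, -2).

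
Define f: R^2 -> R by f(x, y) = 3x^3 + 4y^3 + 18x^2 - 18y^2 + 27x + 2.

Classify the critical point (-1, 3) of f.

local minimum

The mixed partial ∂²f/∂x∂y is 0, so the Hessian at any point is diag(f_xx, f_yy) = diag(18(x + 2), 12(2y - 3)).
At (-1, 3): H = diag(18, 36).
Both eigenvalues are positive, so H is positive definite: a local minimum.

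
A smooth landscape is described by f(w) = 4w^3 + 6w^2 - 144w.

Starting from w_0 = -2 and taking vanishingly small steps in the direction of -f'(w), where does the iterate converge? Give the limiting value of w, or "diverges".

3

f'(w) = 12(w - 3)(w + 4), so f'(-2) = -120.
Gradient descent moves in the -f' direction, i.e. w is increasing.
The nearest critical point in that direction is w = 3, where f'' = 84 > 0 (a local minimum). The iterate converges there.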